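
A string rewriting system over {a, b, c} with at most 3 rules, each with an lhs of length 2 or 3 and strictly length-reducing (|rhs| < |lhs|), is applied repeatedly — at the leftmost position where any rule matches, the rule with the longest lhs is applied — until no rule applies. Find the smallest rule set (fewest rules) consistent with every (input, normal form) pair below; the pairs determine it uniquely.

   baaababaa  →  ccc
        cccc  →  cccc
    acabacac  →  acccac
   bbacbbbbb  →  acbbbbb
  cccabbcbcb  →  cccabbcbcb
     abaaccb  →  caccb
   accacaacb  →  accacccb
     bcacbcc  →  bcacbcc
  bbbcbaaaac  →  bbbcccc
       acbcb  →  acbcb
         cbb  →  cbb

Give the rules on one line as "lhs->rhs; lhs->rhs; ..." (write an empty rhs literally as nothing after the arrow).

aa->c; ba->a

  | baaababaa => aaababaa => cababaa => caabaa => ccbaa => ccaa => ccc
  | cccc
  | acabacac => acaacac => acccac
  | bbacbbbbb => bacbbbbb => acbbbbb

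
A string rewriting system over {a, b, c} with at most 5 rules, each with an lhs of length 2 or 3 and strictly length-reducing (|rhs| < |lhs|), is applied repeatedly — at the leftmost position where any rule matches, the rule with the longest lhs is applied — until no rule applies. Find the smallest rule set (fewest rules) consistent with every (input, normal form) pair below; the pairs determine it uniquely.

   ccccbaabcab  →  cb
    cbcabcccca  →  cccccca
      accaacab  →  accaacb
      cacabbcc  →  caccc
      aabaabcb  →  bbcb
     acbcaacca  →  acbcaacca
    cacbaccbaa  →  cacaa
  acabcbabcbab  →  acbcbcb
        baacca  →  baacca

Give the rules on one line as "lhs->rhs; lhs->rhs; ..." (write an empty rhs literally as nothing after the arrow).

  | ccccbaabcab => ccaabcab => ccabcab => ccbcab => cab => cb
  | cbcabcccca => cbcbcccca => cbccccca => cccccca
  | accaacab => accaacb
  | cacabbcc => cacbbcc => cacbcc => caccc

ab->b; bcc->cc; cba->c; ccb->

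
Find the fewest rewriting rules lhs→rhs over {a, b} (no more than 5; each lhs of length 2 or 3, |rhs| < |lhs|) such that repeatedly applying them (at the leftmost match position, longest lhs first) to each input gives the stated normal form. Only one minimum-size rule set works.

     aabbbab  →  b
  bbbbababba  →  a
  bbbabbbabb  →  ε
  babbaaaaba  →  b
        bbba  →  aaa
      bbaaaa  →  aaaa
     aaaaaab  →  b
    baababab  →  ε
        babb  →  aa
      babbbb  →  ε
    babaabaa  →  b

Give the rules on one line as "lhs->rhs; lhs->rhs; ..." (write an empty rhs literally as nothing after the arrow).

ab->b; ba->b; bb->; bbb->aa

  | aabbbab => abbbab => bbbab => aaab => aab => ab => b
  | bbbbababba => aabababba => abababba => bababba => bbabba => abba => bba => a
  | bbbabbbabb => aaabbbabb => aabbbabb => abbbabb => bbbabb => aaabb => aabb => abb => bb => ε
  | babbaaaaba => bbbaaaaba => aaaaaaba => aaaaaba => aaaaba => aaaba => aaba => aba => ba => b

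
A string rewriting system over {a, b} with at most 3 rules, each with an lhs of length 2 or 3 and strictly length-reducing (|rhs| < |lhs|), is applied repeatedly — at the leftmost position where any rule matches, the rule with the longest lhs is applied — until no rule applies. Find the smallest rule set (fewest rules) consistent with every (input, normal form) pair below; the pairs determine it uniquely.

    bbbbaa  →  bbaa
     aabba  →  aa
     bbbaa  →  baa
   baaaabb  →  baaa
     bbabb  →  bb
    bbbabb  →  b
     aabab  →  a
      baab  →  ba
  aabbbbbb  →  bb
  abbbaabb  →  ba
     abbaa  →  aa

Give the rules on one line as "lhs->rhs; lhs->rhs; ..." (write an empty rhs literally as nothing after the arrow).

ab->; abb->; bbb->b

  | bbbbaa => bbaa
  | aabba => aa
  | bbbaa => baa
  | baaaabb => baaa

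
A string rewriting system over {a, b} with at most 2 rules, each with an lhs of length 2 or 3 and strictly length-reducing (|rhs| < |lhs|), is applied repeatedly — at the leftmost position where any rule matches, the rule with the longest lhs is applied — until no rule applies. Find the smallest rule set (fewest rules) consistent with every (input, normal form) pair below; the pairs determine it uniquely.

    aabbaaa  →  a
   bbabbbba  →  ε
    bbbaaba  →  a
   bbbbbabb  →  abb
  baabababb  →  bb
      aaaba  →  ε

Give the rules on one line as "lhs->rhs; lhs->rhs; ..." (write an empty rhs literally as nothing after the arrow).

  | aabbaaa => bbaaa => baaa => aaa => a
  | bbabbbba => babbbba => abbbba => abbba => abba => aba => aa => ε
  | bbbaaba => bbaaba => baaba => aaba => ba => a
  | bbbbbabb => bbbbabb => bbbabb => bbabb => babb => abb

aa->; ba->a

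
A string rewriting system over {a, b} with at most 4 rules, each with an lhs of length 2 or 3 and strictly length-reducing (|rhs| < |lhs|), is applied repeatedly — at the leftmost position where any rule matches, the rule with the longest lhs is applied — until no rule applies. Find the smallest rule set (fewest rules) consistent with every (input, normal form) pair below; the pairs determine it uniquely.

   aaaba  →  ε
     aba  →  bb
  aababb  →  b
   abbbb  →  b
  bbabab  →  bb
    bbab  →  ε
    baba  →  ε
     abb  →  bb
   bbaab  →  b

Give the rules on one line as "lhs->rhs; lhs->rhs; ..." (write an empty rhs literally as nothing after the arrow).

aa->b; ab->b; aba->bb; bbb->

  | aaaba => baba => bbb => ε
  | aba => bb
  | aababb => bbabb => bbbb => b
  | abbbb => bbbb => b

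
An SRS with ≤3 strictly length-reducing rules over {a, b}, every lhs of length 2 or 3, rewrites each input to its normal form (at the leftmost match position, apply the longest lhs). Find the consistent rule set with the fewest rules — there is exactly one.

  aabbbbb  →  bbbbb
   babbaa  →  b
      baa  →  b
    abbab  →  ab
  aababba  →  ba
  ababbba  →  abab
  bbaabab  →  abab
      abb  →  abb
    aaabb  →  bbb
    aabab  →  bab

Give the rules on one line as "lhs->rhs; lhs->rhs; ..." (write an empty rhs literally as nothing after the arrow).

  | aabbbbb => bbbbb
  | babbaa => baa => b
  | baa => b
  | abbab => ab

aa->; aaa->b; bba->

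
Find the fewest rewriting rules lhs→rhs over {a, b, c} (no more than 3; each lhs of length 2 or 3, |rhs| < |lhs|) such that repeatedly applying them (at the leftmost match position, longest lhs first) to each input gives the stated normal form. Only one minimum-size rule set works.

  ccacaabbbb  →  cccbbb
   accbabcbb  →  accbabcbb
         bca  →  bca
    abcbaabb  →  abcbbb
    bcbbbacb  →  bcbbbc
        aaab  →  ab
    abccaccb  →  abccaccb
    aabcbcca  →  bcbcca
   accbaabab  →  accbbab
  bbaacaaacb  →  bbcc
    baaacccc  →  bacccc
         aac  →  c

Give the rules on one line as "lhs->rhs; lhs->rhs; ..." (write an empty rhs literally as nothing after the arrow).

aa->; acb->c

  | ccacaabbbb => ccacbbbb => cccbbb
  | accbabcbb
  | bca
  | abcbaabb => abcbbb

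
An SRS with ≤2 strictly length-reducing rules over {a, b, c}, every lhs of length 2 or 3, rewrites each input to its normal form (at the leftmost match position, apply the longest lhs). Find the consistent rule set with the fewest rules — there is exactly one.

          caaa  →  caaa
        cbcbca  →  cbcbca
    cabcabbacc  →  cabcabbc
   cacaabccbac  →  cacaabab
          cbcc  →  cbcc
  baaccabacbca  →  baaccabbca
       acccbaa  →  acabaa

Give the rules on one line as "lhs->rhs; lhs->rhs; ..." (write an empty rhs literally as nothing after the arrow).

  | caaa
  | cbcbca
  | cabcabbacc => cabcabbc
  | cacaabccbac => cacaababac => cacaabab

bac->b; ccb->ab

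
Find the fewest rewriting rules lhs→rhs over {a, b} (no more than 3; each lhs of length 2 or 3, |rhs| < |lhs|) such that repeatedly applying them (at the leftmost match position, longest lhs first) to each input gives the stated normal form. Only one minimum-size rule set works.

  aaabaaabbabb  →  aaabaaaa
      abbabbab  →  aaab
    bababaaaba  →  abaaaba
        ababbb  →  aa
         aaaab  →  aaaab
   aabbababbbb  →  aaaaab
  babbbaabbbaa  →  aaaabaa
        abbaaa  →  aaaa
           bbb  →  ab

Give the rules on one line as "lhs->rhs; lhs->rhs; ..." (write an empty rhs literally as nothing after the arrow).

bab->bb; bb->; bbb->ab

  | aaabaaabbabb => aaabaaaabb => aaabaaaa
  | abbabbab => aabbab => aaab
  | bababaaaba => bbabaaaba => abaaaba
  | ababbb => abbbb => aabb => aa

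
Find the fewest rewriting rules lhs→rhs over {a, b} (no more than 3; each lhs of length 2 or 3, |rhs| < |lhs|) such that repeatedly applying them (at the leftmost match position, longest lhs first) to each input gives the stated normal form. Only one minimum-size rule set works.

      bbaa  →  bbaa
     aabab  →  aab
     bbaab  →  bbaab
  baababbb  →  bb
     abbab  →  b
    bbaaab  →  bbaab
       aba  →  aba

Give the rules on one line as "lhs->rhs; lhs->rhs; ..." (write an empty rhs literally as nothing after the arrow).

aaa->aa; abb->b; bab->b

  | bbaa
  | aabab => aab
  | bbaab
  | baababbb => baabbb => babb => bb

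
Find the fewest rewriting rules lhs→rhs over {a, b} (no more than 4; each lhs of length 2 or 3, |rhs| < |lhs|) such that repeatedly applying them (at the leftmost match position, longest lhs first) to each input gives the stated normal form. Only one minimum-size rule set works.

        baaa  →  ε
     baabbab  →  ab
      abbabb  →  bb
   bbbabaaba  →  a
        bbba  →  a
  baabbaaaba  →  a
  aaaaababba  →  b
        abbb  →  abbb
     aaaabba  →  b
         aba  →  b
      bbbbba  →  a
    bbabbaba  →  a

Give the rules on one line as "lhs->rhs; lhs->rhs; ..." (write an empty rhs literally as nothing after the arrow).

  | baaa => aaa => ε
  | baabbab => aabbab => bbab => bab => ab
  | abbabb => ababb => aabb => bb
  | bbbabaaba => bbabaaba => babaaba => abaaba => aaaba => ba => a

aa->b; aaa->; aab->b; ba->a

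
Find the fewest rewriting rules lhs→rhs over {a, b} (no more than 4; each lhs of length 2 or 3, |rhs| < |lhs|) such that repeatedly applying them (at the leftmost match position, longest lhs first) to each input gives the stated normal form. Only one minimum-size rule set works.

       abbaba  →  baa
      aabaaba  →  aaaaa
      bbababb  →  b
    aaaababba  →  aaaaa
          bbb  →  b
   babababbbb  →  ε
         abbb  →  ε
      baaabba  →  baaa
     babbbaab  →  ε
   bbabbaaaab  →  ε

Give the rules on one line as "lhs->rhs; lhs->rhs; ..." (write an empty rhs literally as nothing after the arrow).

ab->b; aba->aa; abb->b; bb->

  | abbaba => baba => baa
  | aabaaba => aaaaba => aaaaa
  | bbababb => ababb => aabb => ab => b
  | aaaababba => aaaaabba => aaaaba => aaaaa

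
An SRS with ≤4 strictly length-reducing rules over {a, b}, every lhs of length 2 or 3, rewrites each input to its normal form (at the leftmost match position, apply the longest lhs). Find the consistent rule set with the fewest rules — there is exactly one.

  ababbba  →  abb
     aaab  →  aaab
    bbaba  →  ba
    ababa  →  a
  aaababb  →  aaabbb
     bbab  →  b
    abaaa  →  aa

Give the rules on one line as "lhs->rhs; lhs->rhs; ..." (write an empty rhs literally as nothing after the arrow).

  | ababbba => abbbba => abb
  | aaab
  | bbaba => ba
  | ababa => abba => a

baa->; bab->bb; bba->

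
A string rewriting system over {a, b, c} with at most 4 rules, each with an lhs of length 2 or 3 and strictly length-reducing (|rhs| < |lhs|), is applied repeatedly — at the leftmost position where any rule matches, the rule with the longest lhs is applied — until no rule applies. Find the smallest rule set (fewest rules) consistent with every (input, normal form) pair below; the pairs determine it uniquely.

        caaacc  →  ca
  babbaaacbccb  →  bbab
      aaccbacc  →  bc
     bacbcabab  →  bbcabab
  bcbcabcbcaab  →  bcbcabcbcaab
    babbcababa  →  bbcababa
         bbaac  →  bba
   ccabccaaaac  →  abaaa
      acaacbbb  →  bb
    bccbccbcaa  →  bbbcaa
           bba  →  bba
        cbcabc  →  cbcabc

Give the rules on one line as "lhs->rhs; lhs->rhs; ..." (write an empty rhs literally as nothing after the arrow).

abb->b; ac->; cc->

  | caaacc => caac => ca
  | babbaaacbccb => bbaaacbccb => bbaabccb => bbaabb => bbab
  | aaccbacc => acbacc => bacc => bc
  | bacbcabab => bbcabab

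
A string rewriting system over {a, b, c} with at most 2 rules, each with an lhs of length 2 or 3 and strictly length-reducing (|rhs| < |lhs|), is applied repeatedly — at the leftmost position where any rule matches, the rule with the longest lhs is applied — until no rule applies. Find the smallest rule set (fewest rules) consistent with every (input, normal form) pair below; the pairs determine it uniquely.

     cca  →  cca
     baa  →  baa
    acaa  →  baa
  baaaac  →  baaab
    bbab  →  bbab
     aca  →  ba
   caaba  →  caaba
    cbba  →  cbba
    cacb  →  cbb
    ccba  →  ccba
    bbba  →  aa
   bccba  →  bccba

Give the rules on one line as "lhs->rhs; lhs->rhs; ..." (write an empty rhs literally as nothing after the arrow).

ac->b; bbb->a

  | cca
  | baa
  | acaa => baa
  | baaaac => baaab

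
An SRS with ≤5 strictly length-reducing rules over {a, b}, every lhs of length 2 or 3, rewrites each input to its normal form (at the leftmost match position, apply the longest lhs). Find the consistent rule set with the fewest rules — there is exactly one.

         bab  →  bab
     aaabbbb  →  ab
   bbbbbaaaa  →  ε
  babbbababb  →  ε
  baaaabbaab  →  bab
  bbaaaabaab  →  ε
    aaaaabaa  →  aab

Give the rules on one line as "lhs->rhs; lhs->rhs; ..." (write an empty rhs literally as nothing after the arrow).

aaa->; aba->ab; bb->a; bbb->a

  | bab
  | aaabbbb => bbbb => ab
  | bbbbbaaaa => abbaaaa => aaaaaa => aaa => ε
  | babbbababb => baaababb => bbabb => aabb => aaa => ε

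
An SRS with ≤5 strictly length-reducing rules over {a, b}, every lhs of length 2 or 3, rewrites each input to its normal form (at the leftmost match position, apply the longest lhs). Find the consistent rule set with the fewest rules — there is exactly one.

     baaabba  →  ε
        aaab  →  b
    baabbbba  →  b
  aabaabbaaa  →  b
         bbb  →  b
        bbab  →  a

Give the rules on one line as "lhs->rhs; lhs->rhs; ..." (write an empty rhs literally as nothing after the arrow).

  | baaabba => aabba => bbba => ba => ε
  | aaab => bab => b
  | baabbbba => abbbba => abbba => abba => aba => aa => b
  | aabaabbaaa => bbaabbaaa => aabbaaa => bbbaaa => baaa => aa => b

aa->b; ab->a; ba->; bb->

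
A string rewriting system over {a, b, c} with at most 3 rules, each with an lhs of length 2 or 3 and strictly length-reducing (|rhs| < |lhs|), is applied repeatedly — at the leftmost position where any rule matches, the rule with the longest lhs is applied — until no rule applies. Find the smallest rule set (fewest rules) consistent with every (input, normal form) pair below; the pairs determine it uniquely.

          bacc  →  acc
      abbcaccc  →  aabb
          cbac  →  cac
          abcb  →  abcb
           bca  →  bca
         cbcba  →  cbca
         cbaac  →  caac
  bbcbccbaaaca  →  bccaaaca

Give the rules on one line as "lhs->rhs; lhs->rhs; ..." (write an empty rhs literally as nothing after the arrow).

  | bacc => acc
  | abbcaccc => aaccc => aabb
  | cbac => cac
  | abcb

ba->a; bbc->; ccc->bb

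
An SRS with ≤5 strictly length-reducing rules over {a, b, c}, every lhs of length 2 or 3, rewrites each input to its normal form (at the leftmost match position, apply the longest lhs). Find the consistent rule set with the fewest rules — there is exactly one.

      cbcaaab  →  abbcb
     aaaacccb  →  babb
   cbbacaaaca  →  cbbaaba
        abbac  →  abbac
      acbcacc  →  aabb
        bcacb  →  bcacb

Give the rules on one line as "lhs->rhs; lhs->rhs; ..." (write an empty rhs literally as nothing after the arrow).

aaa->bc; abc->ab; acc->b; cbc->ab

  | cbcaaab => abaaab => abbcb
  | aaaacccb => bcacccb => bcbcb => babb
  | cbbacaaaca => cbbacbcca => cbbaabca => cbbaaba
  | abbac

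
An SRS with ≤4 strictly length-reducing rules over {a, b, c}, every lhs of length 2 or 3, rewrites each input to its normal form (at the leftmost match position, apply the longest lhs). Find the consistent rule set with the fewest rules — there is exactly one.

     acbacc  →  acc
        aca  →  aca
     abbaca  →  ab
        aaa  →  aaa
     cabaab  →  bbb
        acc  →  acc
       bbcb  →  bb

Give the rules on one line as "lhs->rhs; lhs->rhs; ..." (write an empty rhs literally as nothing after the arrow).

ba->b; bc->; cab->bb

  | acbacc => acbcc => acc
  | aca
  | abbaca => abbca => aba => ab
  | aaa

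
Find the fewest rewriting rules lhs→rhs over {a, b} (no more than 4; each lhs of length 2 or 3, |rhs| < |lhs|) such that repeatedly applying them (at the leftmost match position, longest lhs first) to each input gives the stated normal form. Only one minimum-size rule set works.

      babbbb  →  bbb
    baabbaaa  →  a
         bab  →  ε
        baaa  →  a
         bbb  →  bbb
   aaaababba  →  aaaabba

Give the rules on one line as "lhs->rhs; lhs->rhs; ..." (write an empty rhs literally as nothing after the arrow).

aba->a; baa->ab; bab->

  | babbbb => bbb
  | baabbaaa => abbbaaa => abbaba => aba => a
  | bab => ε
  | baaa => aba => a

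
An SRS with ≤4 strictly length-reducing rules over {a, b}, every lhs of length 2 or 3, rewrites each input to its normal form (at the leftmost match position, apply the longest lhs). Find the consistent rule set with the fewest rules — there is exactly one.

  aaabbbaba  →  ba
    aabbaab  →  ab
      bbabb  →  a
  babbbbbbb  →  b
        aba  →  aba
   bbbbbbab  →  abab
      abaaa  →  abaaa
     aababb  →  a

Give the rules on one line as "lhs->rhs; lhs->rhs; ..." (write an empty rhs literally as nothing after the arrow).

  | aaabbbaba => abbbaba => bbaba => aaba => ba
  | aabbaab => bbaab => aaab => ab
  | bbabb => aabb => bb => a
  | babbbbbbb => bbbbbbb => abbbbb => bbbb => abb => b

aab->b; abb->b; bb->a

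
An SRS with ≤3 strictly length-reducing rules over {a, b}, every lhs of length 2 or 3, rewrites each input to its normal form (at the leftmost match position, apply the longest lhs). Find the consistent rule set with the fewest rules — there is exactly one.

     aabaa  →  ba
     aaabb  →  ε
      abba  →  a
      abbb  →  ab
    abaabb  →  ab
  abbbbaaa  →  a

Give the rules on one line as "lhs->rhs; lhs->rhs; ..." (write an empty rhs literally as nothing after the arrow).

aa->a; aab->b; bb->

  | aabaa => baa => ba
  | aaabb => aabb => bb => ε
  | abba => aa => a
  | abbb => ab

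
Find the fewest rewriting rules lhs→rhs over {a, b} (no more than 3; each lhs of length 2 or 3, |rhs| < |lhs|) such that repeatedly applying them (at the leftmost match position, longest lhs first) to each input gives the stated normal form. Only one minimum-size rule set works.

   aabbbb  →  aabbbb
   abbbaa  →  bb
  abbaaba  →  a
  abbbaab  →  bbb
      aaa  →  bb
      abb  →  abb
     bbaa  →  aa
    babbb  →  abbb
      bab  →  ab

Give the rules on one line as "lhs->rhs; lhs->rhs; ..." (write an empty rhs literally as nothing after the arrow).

  | aabbbb
  | abbbaa => abbaa => abaa => aaa => bb
  | abbaaba => abaaba => aaaba => bbba => bba => ba => a
  | abbbaab => abbaab => abaab => aaab => bbb

aaa->bb; ba->a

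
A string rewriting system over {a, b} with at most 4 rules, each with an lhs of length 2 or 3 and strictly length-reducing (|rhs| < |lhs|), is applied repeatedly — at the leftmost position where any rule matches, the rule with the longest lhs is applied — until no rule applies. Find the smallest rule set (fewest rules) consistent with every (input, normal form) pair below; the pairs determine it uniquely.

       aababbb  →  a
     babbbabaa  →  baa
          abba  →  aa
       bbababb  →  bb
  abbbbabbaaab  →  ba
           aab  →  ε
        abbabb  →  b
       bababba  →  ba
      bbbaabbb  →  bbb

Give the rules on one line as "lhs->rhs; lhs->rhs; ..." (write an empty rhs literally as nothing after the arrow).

  | aababbb => abbb => abb => ab => a
  | babbbabaa => babbabaa => bababaa => baabaa => baa
  | abba => aba => aa
  | bbababb => bababb => baabb => bb

aab->; ab->a; bba->ba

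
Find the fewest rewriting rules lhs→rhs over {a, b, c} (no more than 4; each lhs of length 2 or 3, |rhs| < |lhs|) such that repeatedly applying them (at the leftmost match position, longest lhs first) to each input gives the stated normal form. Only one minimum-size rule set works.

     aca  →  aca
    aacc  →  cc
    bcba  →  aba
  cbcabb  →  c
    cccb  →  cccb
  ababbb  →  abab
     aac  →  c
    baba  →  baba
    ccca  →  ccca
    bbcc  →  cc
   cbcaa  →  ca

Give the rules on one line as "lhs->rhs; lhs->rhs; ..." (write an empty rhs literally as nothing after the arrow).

  | aca
  | aacc => cc
  | bcba => aba
  | cbcabb => caabb => cbb => c

aa->; bb->; bc->a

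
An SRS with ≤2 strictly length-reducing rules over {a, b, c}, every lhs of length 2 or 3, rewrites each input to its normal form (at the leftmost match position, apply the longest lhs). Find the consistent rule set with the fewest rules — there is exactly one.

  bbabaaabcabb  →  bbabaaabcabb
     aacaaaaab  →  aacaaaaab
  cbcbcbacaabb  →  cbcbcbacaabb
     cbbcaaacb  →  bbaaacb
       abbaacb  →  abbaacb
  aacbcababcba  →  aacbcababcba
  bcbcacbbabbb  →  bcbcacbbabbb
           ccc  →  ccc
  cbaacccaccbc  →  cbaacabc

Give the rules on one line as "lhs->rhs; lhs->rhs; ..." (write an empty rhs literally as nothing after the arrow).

bbc->ca; cca->bb

  | bbabaaabcabb
  | aacaaaaab
  | cbcbcbacaabb
  | cbbcaaacb => ccaaaacb => bbaaacb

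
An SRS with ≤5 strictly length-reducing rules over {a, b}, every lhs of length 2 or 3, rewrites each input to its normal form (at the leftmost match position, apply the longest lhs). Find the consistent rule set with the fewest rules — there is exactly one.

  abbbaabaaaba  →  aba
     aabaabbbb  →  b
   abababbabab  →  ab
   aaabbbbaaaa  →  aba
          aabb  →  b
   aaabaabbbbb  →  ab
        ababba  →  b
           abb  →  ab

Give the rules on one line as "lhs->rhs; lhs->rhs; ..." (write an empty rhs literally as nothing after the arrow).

  | abbbaabaaaba => abbaabaaaba => ababaaaba => aabaaaba => baaaba => baba => aba
  | aabaabbbb => baabbbb => bbbbb => bbbb => bbb => bb => b
  | abababbabab => aababbabab => babbabab => abbabab => abbab => abb => ab
  | aaabbbbaaaa => abbbbaaaa => abbbaaaa => abbaaaa => abaaa => aba

aa->; bab->ab; bb->b; bba->b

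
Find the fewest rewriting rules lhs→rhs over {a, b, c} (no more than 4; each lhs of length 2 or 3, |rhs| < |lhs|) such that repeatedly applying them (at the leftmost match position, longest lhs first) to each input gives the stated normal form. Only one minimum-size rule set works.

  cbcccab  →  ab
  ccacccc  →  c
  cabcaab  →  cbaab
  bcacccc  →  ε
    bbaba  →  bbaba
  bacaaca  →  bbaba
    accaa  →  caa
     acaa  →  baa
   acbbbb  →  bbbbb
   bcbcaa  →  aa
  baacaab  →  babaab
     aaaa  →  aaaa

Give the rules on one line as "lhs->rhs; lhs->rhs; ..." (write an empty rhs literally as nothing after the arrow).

ac->b; bc->c; cc->

  | cbcccab => ccccab => ccab => ab
  | ccacccc => acccc => bccc => ccc => c
  | cabcaab => cacaab => cbaab
  | bcacccc => cacccc => cbccc => cccc => cc => ε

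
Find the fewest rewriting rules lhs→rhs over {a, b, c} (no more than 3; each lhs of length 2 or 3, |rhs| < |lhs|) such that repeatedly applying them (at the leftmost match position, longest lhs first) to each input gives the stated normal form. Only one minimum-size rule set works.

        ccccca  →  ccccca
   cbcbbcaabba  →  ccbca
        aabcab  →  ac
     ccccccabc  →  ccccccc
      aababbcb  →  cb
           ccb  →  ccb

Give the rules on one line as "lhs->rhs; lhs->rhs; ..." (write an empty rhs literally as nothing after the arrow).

ab->; bcb->c

  | ccccca
  | cbcbbcaabba => ccbcaabba => ccbcaba => ccbca
  | aabcab => acab => ac
  | ccccccabc => ccccccc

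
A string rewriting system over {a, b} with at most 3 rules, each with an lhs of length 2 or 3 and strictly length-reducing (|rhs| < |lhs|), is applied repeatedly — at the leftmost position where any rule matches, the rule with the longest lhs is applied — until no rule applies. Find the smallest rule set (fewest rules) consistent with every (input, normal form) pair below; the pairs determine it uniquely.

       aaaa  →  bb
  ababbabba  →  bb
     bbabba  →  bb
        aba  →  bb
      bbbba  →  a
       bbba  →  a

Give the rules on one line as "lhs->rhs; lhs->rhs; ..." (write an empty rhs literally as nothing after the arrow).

  | aaaa => aba => bb
  | ababbabba => bbbbabba => bbbabba => bbabba => babba => abba => aba => bb
  | bbabba => babba => abba => aba => bb
  | aba => bb

aaa->ab; aba->bb; ba->a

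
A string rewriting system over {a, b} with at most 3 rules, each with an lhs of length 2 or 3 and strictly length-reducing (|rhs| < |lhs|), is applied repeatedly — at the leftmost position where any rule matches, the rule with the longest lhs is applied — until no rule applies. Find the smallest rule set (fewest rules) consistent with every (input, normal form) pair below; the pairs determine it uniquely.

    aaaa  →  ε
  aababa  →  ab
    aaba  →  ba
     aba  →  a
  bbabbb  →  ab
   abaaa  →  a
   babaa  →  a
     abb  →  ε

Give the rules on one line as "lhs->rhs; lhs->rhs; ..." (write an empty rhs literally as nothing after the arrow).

aa->; aba->bb; bb->a

  | aaaa => aa => ε
  | aababa => baba => bbb => ab
  | aaba => ba
  | aba => bb => a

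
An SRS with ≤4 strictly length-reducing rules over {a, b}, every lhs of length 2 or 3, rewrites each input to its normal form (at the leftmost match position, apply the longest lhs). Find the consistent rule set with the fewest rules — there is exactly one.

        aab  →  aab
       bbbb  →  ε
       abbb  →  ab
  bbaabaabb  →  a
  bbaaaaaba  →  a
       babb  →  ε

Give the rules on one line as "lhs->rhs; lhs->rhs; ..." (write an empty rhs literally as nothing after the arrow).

aaa->a; ba->; bb->

  | aab
  | bbbb => bb => ε
  | abbb => ab
  | bbaabaabb => aabaabb => aaabb => abb => a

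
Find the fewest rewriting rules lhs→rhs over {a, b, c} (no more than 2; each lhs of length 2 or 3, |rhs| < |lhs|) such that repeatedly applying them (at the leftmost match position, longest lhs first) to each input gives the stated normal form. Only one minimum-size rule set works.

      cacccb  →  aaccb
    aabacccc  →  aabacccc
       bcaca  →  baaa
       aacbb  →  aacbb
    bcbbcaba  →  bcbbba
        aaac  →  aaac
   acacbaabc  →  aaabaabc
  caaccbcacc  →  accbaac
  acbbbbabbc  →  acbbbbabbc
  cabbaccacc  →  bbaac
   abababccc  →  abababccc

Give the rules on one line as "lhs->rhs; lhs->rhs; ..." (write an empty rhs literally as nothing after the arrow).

ca->; cac->aa

  | cacccb => aaccb
  | aabacccc
  | bcaca => baaa
  | aacbb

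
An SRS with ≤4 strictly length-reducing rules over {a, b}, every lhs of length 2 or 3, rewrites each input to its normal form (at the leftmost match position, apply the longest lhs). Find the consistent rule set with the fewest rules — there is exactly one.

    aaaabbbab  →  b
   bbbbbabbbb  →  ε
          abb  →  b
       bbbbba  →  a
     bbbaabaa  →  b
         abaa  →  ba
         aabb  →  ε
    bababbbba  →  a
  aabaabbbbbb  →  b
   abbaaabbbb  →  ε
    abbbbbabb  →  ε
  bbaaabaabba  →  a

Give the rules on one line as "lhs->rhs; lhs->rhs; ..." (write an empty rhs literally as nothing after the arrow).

ab->; aba->b; bb->; bbb->

  | aaaabbbab => aaabbab => aabab => abb => b
  | bbbbbabbbb => bbabbbb => abbbb => bbb => ε
  | abb => b
  | bbbbba => bba => a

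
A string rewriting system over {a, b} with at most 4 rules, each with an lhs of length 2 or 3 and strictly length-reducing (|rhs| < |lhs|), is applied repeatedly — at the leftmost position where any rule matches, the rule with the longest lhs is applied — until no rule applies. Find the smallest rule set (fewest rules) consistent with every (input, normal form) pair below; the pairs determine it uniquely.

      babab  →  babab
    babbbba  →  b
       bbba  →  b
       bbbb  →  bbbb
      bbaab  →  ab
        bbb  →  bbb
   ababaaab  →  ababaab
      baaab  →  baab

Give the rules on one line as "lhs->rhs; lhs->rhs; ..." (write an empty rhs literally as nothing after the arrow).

aaa->aa; abb->; bba->

  | babab
  | babbbba => bbba => b
  | bbba => b
  | bbbb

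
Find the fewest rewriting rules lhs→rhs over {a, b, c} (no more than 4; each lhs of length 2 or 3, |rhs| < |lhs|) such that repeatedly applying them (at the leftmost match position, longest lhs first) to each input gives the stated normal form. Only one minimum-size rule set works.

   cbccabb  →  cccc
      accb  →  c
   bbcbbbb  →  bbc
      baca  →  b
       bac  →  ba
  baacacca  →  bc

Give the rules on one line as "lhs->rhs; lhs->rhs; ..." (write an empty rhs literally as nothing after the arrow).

aa->; ab->c; ac->a; cb->c

  | cbccabb => cccabb => ccccb => cccc
  | accb => acb => ab => c
  | bbcbbbb => bbcbbb => bbcbb => bbcb => bbc
  | baca => baa => b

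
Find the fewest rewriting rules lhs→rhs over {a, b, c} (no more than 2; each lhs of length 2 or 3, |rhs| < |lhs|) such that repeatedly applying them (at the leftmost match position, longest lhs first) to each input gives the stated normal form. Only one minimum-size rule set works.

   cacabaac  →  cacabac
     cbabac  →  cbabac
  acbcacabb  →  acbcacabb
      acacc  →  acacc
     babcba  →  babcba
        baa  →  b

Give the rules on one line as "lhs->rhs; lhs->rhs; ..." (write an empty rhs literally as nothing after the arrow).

  | cacabaac => cacabac
  | cbabac
  | acbcacabb
  | acacc

aa->; aac->ac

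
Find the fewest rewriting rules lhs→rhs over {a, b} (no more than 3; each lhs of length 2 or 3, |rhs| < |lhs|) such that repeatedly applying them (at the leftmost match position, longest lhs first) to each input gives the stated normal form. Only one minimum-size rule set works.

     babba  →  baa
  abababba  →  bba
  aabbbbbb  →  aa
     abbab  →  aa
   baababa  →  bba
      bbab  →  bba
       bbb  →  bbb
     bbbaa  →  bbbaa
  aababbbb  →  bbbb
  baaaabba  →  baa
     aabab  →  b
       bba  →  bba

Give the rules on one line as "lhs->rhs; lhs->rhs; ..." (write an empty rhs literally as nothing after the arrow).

aaa->; ab->a

  | babba => baba => baa
  | abababba => aababba => aaabba => bba
  | aabbbbbb => aabbbbb => aabbbb => aabbb => aabb => aab => aa
  | abbab => abab => aab => aa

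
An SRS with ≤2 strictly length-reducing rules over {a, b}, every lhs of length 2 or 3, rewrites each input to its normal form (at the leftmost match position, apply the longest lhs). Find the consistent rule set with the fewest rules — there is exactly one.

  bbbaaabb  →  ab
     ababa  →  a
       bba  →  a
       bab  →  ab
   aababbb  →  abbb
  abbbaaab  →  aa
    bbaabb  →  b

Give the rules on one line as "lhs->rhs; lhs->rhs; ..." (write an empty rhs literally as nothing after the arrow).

  | bbbaaabb => bbaaabb => baaabb => aaabb => ab
  | ababa => aaba => a
  | bba => ba => a
  | bab => ab

aab->; ba->a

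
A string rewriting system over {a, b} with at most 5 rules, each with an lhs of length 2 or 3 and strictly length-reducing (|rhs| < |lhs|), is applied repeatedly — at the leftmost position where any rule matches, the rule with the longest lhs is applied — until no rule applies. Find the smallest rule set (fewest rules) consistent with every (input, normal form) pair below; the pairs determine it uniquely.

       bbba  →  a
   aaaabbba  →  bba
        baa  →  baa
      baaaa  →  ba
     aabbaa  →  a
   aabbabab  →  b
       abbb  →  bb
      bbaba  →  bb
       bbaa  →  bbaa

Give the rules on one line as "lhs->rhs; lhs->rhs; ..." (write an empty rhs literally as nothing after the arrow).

  | bbba => a
  | aaaabbba => abbba => bba
  | baa
  | baaaa => ba

aaa->; ab->; aba->; bbb->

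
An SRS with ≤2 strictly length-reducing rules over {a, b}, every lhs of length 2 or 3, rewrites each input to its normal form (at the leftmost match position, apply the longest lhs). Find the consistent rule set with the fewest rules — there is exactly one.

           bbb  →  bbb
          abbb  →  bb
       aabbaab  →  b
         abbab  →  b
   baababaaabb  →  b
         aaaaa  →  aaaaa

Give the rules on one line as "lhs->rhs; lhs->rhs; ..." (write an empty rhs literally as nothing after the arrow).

aab->; ab->

  | bbb
  | abbb => bb
  | aabbaab => baab => b
  | abbab => bab => b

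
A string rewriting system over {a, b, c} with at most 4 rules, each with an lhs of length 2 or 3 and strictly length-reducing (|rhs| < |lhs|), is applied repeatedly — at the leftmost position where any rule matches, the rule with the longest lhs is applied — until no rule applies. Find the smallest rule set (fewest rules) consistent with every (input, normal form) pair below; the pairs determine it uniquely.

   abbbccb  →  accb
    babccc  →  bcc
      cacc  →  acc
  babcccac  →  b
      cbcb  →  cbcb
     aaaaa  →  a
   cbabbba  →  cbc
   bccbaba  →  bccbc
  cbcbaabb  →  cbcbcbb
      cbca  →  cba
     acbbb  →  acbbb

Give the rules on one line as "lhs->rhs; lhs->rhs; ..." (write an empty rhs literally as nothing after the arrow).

aa->c; ab->a; bac->b; ca->a

  | abbbccb => abbccb => abccb => accb
  | babccc => baccc => bcc
  | cacc => acc
  | babcccac => bacccac => bccac => bcac => bac => b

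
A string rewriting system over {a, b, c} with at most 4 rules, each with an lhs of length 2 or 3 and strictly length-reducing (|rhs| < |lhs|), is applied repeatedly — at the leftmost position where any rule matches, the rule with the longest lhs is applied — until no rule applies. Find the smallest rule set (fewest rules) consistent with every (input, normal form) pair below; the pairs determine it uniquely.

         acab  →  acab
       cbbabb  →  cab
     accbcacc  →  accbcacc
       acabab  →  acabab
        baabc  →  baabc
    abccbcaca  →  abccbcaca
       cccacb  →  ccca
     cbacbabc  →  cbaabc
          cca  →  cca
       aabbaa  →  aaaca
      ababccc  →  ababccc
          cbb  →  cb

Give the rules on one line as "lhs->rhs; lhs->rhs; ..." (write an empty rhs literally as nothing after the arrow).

  | acab
  | cbbabb => cacbb => cab
  | accbcacc
  | acabab

acb->a; bb->b; bba->ac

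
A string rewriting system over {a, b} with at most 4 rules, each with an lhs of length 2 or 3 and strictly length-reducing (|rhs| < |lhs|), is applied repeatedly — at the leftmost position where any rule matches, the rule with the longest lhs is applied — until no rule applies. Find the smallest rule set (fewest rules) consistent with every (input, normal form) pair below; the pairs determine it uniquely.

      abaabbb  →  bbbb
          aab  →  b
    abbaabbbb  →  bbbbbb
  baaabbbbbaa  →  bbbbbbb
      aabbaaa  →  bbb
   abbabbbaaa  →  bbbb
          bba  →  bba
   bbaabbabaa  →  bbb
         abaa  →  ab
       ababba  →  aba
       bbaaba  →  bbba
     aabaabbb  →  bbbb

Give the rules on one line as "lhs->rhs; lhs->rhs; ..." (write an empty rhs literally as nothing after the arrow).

  | abaabbb => abbbb => bbbb
  | aab => b
  | abbaabbbb => bbaabbbb => bbbbbb
  | baaabbbbbaa => bbbbbbbaa => bbbbbbb

aa->; aaa->b; abb->bb; bab->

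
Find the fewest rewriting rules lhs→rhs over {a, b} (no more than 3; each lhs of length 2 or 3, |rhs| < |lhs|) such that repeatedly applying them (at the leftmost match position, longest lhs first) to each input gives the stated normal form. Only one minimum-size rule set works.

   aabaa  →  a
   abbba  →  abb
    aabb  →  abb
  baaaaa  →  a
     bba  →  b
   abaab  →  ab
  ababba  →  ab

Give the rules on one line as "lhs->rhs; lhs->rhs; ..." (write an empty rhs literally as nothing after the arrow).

  | aabaa => abaa => aa => a
  | abbba => abb
  | aabb => abb
  | baaaaa => aaaa => aaa => aa => a

aa->a; ba->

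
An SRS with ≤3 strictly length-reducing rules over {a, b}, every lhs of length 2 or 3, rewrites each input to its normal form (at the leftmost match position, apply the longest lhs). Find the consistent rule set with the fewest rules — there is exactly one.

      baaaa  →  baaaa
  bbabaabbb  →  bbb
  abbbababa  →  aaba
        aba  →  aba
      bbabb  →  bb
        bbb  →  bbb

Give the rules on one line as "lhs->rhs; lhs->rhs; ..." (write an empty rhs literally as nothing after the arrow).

  | baaaa
  | bbabaabbb => babaabbb => abaabbb => ababbb => aabbb => abbb => bbb
  | abbbababa => bbbababa => bbababa => bababa => ababa => aaba
  | aba

abb->bb; bab->ab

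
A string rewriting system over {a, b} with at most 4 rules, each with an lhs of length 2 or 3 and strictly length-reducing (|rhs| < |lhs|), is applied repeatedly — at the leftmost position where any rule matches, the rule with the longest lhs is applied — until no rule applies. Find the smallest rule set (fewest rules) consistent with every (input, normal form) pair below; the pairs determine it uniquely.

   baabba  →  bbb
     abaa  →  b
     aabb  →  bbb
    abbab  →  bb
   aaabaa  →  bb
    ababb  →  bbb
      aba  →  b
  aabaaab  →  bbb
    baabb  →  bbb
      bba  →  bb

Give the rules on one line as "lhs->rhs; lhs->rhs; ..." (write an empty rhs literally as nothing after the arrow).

aa->b; ab->a; ba->b

  | baabba => babba => bbba => bbb
  | abaa => aaa => ba => b
  | aabb => bbb
  | abbab => abab => aab => bb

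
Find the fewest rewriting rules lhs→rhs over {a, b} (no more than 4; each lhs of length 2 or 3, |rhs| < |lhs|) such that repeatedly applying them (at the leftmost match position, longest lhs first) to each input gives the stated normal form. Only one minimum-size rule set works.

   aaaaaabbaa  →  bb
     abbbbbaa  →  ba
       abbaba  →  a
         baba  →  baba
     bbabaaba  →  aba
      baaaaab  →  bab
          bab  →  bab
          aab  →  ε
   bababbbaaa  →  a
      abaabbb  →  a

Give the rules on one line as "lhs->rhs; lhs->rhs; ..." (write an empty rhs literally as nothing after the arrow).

  | aaaaaabbaa => baaaabbaa => bbaabbaa => aabbaa => baa => bb
  | abbbbbaa => abbaa => aaa => ba
  | abbaba => aaba => a
  | baba

aa->b; aab->; bba->a; bbb->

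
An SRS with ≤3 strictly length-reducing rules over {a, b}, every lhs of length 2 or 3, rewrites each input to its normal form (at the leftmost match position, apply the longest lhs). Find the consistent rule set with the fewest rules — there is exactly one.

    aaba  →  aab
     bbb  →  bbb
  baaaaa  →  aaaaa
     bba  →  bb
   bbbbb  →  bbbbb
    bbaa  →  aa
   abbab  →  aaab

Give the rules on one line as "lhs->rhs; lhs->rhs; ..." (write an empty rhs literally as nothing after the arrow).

  | aaba => aab
  | bbb
  | baaaaa => aaaaa
  | bba => bb

abb->aa; ba->b; baa->aa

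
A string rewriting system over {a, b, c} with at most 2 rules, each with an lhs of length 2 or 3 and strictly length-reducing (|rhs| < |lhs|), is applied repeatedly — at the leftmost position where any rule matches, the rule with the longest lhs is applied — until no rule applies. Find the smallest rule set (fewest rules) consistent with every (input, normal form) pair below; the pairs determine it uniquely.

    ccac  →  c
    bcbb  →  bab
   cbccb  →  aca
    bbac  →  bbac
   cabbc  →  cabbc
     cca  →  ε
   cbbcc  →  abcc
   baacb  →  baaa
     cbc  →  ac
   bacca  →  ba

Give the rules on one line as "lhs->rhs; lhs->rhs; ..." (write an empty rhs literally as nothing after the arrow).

  | ccac => c
  | bcbb => bab
  | cbccb => accb => aca
  | bbac

cb->a; cca->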